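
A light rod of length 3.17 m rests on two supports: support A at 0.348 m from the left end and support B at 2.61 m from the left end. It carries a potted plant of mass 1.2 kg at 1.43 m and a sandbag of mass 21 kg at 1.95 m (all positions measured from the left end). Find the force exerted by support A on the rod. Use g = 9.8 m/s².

About support B:
Potted plant: 1.2 × 9.8 = 11.76 N down at 1.43 m → arm 1.18 m, τ = 11.76 × 1.18 = 13.88 N·m counterclockwise.
Sandbag: 21 × 9.8 = 205.8 N down at 1.95 m → arm 0.66 m, τ = 205.8 × 0.66 = 135.8 N·m counterclockwise.
Net load moment about support B = 149.7 N·m counterclockwise.
Reaction R at support A is upward at 0.348 m, arm 2.262 m → moment R × 2.262 clockwise.
Balancing moments: R × 2.262 = 149.7, giving R = 66.2 N.

R_A ≈ 66.2 N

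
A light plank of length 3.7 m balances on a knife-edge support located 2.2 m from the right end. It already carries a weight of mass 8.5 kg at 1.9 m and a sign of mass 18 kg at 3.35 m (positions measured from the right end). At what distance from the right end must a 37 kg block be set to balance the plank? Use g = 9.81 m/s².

Taking torques about the knife-edge support (at 2.2 m from the right end):
Weight: 8.5 × 9.81 = 83.39 N down at 1.9 m → arm 0.3 m, τ = 83.39 × 0.3 = 25.02 N·m clockwise.
Sign: 18 × 9.81 = 176.6 N down at 3.35 m → arm 1.15 m, τ = 176.6 × 1.15 = 203.1 N·m counterclockwise.
Net moment of existing loads = 178.1 N·m counterclockwise.
The block weighs 37 × 9.81 = 363 N and must supply an equal clockwise moment, so its lever arm about the knife-edge support is 178.1 / 363 = 0.491 m.
That puts it at 2.2 − 0.491 = 1.71 m from the right end.

x ≈ 1.71 m from the right end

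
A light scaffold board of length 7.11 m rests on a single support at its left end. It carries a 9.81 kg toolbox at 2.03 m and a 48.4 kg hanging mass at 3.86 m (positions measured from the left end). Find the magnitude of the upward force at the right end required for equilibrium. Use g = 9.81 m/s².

F ≈ 285 N

Taking torques about the left end:
Toolbox: 9.81 × 9.81 = 96.24 N down at 2.03 m → arm 2.03 m, τ = 96.24 × 2.03 = 195.4 N·m clockwise.
Hanging mass: 48.4 × 9.81 = 474.8 N down at 3.86 m → arm 3.86 m, τ = 474.8 × 3.86 = 1833 N·m clockwise.
Net moment of the loads = 2028 N·m clockwise.
The upward force F acts at the right end, arm 7.11 m, giving F × 7.11 counterclockwise.
For rotational equilibrium, F × 7.11 = 2028, so F = 2028 / 7.11 = 285 N.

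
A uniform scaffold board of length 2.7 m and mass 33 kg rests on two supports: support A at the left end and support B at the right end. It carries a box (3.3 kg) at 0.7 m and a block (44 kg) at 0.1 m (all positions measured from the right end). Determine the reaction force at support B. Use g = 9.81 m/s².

Choose support A as the axis so its reaction then has zero moment arm.
Beam weight: 33 × 9.81 = 323.7 N down at 1.35 m → arm 1.35 m, τ = 323.7 × 1.35 = 437 N·m clockwise.
Box: 3.3 × 9.81 = 32.37 N down at 0.7 m → arm 2 m, τ = 32.37 × 2 = 64.74 N·m clockwise.
Block: 44 × 9.81 = 431.6 N down at 0.1 m → arm 2.6 m, τ = 431.6 × 2.6 = 1122 N·m clockwise.
Net load moment about support A = 1624 N·m clockwise.
Reaction R at support B is upward at 0 m, arm 2.7 m → moment R × 2.7 counterclockwise.
Setting net torque to zero: R × 2.7 = 1624 → R = 601 N.

R_B ≈ 601 N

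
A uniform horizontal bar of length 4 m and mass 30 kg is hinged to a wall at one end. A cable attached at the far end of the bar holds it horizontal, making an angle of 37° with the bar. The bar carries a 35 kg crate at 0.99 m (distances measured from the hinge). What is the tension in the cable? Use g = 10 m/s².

Sum moments about the hinge (the unknown hinge reaction has zero arm there).
Beam weight: 30 × 10 = 300 N down at 2 m → arm 2 m, τ = 300 × 2 = 600 N·m clockwise.
Crate: 35 × 10 = 350 N down at 0.99 m → arm 0.99 m, τ = 350 × 0.99 = 346.5 N·m clockwise.
Total clockwise load moment = 946.5 N·m.
The cable tension T acts at 4 m; only its component perpendicular to the bar, T sinθ, produces torque. sin 37° = 0.6018.
Στ = 0 ⇒ T × 4 × 0.6018 = 946.5 ⇒ T = 946.5 / 2.407 = 393 N.

T ≈ 393 N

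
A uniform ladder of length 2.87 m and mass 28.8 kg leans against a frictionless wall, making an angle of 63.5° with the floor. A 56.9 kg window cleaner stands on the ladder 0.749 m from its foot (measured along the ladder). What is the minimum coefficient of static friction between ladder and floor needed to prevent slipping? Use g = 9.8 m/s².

μ_min ≈ 0.17

Sum moments about the foot of the ladder (the floor normal and friction both act there and drop out).
Ladder weight 28.8×9.8 = 282.2 N acts at 1.435 m along the ladder; its horizontal arm is 1.435·cos63.5° = 0.6403 m → τ = 180.7 N·m clockwise.
Window cleaner: 56.9×9.8 = 557.6 N at 0.749 m → arm 0.3342 m → τ = 186.3 N·m clockwise.
Wall normal N acts horizontally at the top; its moment arm is the height L sinθ = 2.87·sin63.5° = 2.568 m, counterclockwise.
Balancing moments: N × 2.568 = 367, giving N = 142.9 N.
ΣFx = 0 ⇒ f = N_wall = 142.9 N. ΣFy = 0 ⇒ N_floor = 839.8 N.
μ_min = f / N_floor = 142.9 / 839.8 = 0.17.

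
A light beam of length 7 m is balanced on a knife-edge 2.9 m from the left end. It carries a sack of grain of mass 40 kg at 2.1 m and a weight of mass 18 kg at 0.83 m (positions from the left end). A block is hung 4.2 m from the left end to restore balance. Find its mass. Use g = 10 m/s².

Sum moments about the knife-edge (at 2.9 m from the left end) (the support reaction has zero arm there).
Sack of grain: 40 × 10 = 400 N down at 2.1 m → arm 0.8 m, τ = 400 × 0.8 = 320 N·m counterclockwise.
Weight: 18 × 10 = 180 N down at 0.83 m → arm 2.07 m, τ = 180 × 2.07 = 372.6 N·m counterclockwise.
Net moment of known loads = 692.6 N·m counterclockwise.
An unknown mass m at 4.2 m has arm 1.3 m; its moment is m·g·1.3 clockwise.
Setting net torque to zero: m × 10 × 1.3 = 692.6 → m = 692.6 / (10 × 1.3) = 53.3 kg.

m ≈ 53.3 kg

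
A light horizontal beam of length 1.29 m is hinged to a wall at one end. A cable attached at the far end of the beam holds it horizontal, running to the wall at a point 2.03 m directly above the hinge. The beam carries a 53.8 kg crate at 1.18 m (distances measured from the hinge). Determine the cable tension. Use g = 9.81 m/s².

T ≈ 572 N

Take moments about the hinge.
Crate: 53.8 × 9.81 = 527.8 N down at 1.18 m → arm 1.18 m, τ = 527.8 × 1.18 = 622.8 N·m clockwise.
Total clockwise load moment = 622.8 N·m.
The cable tension T acts at 1.29 m; only its component perpendicular to the beam, T sinθ, produces torque. sinθ = h/√(h²+d²) = 2.03/√(2.03²+1.29²) = 0.844.
Setting net torque to zero: T × 1.29 × 0.844 = 622.8 → T = 622.8 / 1.089 = 572 N.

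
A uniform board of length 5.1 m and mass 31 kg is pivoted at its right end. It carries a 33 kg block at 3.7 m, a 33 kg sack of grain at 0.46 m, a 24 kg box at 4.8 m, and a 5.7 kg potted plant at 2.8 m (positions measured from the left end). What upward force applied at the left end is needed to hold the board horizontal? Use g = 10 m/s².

Taking torques about the right end:
Beam weight: 31 × 10 = 310 N down at 2.55 m → arm 2.55 m, τ = 310 × 2.55 = 790.5 N·m counterclockwise.
Block: 33 × 10 = 330 N down at 3.7 m → arm 1.4 m, τ = 330 × 1.4 = 462 N·m counterclockwise.
Sack of grain: 33 × 10 = 330 N down at 0.46 m → arm 4.64 m, τ = 330 × 4.64 = 1531 N·m counterclockwise.
Box: 24 × 10 = 240 N down at 4.8 m → arm 0.3 m, τ = 240 × 0.3 = 72 N·m counterclockwise.
Potted plant: 5.7 × 10 = 57 N down at 2.8 m → arm 2.3 m, τ = 57 × 2.3 = 131.1 N·m counterclockwise.
Net moment of the loads = 2987 N·m counterclockwise.
The upward force F acts at the left end, arm 5.1 m, giving F × 5.1 clockwise.
Balancing moments: F × 5.1 = 2987, giving F = 2987 / 5.1 = 586 N.

F ≈ 586 N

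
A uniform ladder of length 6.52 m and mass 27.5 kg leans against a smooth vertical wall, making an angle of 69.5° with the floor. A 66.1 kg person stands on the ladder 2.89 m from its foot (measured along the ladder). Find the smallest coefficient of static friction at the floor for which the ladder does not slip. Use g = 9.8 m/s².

Taking torques about the foot of the ladder:
Ladder weight 27.5×9.8 = 269.5 N acts at 3.26 m along the ladder; its horizontal arm is 3.26·cos69.5° = 1.142 m → τ = 307.8 N·m clockwise.
Person: 66.1×9.8 = 647.8 N at 2.89 m → arm 1.012 m → τ = 655.6 N·m clockwise.
Wall normal N acts horizontally at the top; its moment arm is the height L sinθ = 6.52·sin69.5° = 6.107 m, counterclockwise.
Balancing moments: N × 6.107 = 963.4, giving N = 157.8 N.
ΣFx = 0 ⇒ f = N_wall = 157.8 N. ΣFy = 0 ⇒ N_floor = 917.3 N.
μ_min = f / N_floor = 157.8 / 917.3 = 0.172.

μ_min ≈ 0.172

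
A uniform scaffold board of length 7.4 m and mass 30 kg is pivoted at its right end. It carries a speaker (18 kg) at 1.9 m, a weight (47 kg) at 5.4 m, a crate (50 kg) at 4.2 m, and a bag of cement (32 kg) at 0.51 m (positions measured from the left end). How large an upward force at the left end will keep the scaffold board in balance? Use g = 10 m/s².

F ≈ 925 N

About the right end:
Beam weight: 30 × 10 = 300 N down at 3.7 m → arm 3.7 m, τ = 300 × 3.7 = 1110 N·m counterclockwise.
Speaker: 18 × 10 = 180 N down at 1.9 m → arm 5.5 m, τ = 180 × 5.5 = 990 N·m counterclockwise.
Weight: 47 × 10 = 470 N down at 5.4 m → arm 2 m, τ = 470 × 2 = 940 N·m counterclockwise.
Crate: 50 × 10 = 500 N down at 4.2 m → arm 3.2 m, τ = 500 × 3.2 = 1600 N·m counterclockwise.
Bag of cement: 32 × 10 = 320 N down at 0.51 m → arm 6.89 m, τ = 320 × 6.89 = 2205 N·m counterclockwise.
Net moment of the loads = 6845 N·m counterclockwise.
The upward force F acts at the left end, arm 7.4 m, giving F × 7.4 clockwise.
Στ = 0 ⇒ F × 7.4 = 6845 ⇒ F = 6845 / 7.4 = 925 N.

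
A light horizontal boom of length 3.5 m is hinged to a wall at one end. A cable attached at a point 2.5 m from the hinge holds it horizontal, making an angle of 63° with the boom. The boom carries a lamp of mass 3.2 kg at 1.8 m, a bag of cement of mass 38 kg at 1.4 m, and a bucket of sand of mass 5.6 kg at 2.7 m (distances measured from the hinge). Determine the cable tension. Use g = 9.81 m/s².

T ≈ 326 N

About the hinge:
Lamp: 3.2 × 9.81 = 31.39 N down at 1.8 m → arm 1.8 m, τ = 31.39 × 1.8 = 56.5 N·m clockwise.
Bag of cement: 38 × 9.81 = 372.8 N down at 1.4 m → arm 1.4 m, τ = 372.8 × 1.4 = 521.9 N·m clockwise.
Bucket of sand: 5.6 × 9.81 = 54.94 N down at 2.7 m → arm 2.7 m, τ = 54.94 × 2.7 = 148.3 N·m clockwise.
Total clockwise load moment = 726.7 N·m.
The cable tension T acts at 2.5 m; only its component perpendicular to the boom, T sinθ, produces torque. sin 63° = 0.891.
Setting net torque to zero: T × 2.5 × 0.891 = 726.7 → T = 726.7 / 2.228 = 326 N.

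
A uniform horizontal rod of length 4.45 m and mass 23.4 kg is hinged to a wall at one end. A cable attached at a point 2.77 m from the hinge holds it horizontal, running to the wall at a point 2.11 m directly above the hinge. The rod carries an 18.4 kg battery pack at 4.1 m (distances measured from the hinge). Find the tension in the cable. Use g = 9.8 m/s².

T ≈ 744 N

Take moments about the hinge.
Beam weight: 23.4 × 9.8 = 229.3 N down at 2.225 m → arm 2.225 m, τ = 229.3 × 2.225 = 510.2 N·m clockwise.
Battery pack: 18.4 × 9.8 = 180.3 N down at 4.1 m → arm 4.1 m, τ = 180.3 × 4.1 = 739.2 N·m clockwise.
Total clockwise load moment = 1249 N·m.
The cable tension T acts at 2.77 m; only its component perpendicular to the rod, T sinθ, produces torque. sinθ = h/√(h²+d²) = 2.11/√(2.11²+2.77²) = 0.606.
Στ = 0 ⇒ T × 2.77 × 0.606 = 1249 ⇒ T = 1249 / 1.679 = 744 N.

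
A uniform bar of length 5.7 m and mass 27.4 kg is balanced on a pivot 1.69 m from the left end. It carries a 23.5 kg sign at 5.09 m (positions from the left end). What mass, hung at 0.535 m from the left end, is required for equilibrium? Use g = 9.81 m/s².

About the pivot (at 1.69 m from the left end):
Beam weight: 27.4 × 9.81 = 268.8 N down at 2.85 m → arm 1.16 m, τ = 268.8 × 1.16 = 311.8 N·m clockwise.
Sign: 23.5 × 9.81 = 230.5 N down at 5.09 m → arm 3.4 m, τ = 230.5 × 3.4 = 783.7 N·m clockwise.
Net moment of known loads = 1096 N·m clockwise.
An unknown mass m at 0.535 m has arm 1.155 m; its moment is m·g·1.155 counterclockwise.
Balancing moments: m × 9.81 × 1.155 = 1096, giving m = 1096 / (9.81 × 1.155) = 96.7 kg.

m ≈ 96.7 kg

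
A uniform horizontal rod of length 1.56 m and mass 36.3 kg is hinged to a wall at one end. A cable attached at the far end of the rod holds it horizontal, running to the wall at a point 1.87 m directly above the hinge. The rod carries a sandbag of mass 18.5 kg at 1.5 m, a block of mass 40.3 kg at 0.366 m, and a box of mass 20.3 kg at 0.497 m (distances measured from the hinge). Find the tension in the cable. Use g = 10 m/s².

Taking torques about the hinge:
Beam weight: 36.3 × 10 = 363 N down at 0.78 m → arm 0.78 m, τ = 363 × 0.78 = 283.1 N·m clockwise.
Sandbag: 18.5 × 10 = 185 N down at 1.5 m → arm 1.5 m, τ = 185 × 1.5 = 277.5 N·m clockwise.
Block: 40.3 × 10 = 403 N down at 0.366 m → arm 0.366 m, τ = 403 × 0.366 = 147.5 N·m clockwise.
Box: 20.3 × 10 = 203 N down at 0.497 m → arm 0.497 m, τ = 203 × 0.497 = 100.9 N·m clockwise.
Total clockwise load moment = 809 N·m.
The cable tension T acts at 1.56 m; only its component perpendicular to the rod, T sinθ, produces torque. sinθ = h/√(h²+d²) = 1.87/√(1.87²+1.56²) = 0.7679.
Στ = 0 ⇒ T × 1.56 × 0.7679 = 809 ⇒ T = 809 / 1.198 = 675 N.

T ≈ 675 N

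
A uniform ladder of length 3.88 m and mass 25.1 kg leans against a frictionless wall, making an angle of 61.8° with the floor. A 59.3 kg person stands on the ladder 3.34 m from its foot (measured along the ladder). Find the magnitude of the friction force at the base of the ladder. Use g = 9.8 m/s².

Taking torques about the foot of the ladder:
Ladder weight 25.1×9.8 = 246 N acts at 1.94 m along the ladder; its horizontal arm is 1.94·cos61.8° = 0.9167 m → τ = 225.5 N·m clockwise.
Person: 59.3×9.8 = 581.1 N at 3.34 m → arm 1.578 m → τ = 917 N·m clockwise.
Wall normal N acts horizontally at the top; its moment arm is the height L sinθ = 3.88·sin61.8° = 3.419 m, counterclockwise.
For rotational equilibrium, N × 3.419 = 1142, so N = 334 N.
ΣFx = 0: friction at the foot balances the wall's push, so f = N_wall = 334 N.

f ≈ 334 N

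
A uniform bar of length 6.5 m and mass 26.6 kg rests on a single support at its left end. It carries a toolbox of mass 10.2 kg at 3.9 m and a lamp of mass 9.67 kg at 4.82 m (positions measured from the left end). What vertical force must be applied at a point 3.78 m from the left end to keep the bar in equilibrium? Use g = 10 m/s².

F ≈ 457 N

Sum moments about the left end (the unknown pivot reaction has zero arm there).
Beam weight: 26.6 × 10 = 266 N down at 3.25 m → arm 3.25 m, τ = 266 × 3.25 = 864.5 N·m clockwise.
Toolbox: 10.2 × 10 = 102 N down at 3.9 m → arm 3.9 m, τ = 102 × 3.9 = 397.8 N·m clockwise.
Lamp: 9.67 × 10 = 96.7 N down at 4.82 m → arm 4.82 m, τ = 96.7 × 4.82 = 466.1 N·m clockwise.
Net moment of the loads = 1728 N·m clockwise.
The upward force F acts at a point 3.78 m from the left end, arm 3.78 m, giving F × 3.78 counterclockwise.
Balancing moments: F × 3.78 = 1728, giving F = 1728 / 3.78 = 457 N.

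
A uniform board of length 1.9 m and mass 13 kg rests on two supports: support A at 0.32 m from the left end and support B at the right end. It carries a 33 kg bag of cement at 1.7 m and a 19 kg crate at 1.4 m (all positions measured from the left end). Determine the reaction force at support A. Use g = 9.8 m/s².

R_A ≈ 176 N

Choose support B as the axis so its reaction then has zero moment arm.
Beam weight: 13 × 9.8 = 127.4 N down at 0.95 m → arm 0.95 m, τ = 127.4 × 0.95 = 121 N·m counterclockwise.
Bag of cement: 33 × 9.8 = 323.4 N down at 1.7 m → arm 0.2 m, τ = 323.4 × 0.2 = 64.68 N·m counterclockwise.
Crate: 19 × 9.8 = 186.2 N down at 1.4 m → arm 0.5 m, τ = 186.2 × 0.5 = 93.1 N·m counterclockwise.
Net load moment about support B = 278.8 N·m counterclockwise.
Reaction R at support A is upward at 0.32 m, arm 1.58 m → moment R × 1.58 clockwise.
Στ = 0 ⇒ R × 1.58 = 278.8 ⇒ R = 176 N.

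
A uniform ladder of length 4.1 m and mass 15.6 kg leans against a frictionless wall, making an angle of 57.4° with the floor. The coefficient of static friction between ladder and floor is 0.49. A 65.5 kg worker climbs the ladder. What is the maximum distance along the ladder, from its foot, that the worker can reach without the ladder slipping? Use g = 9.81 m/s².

d ≈ 3.4 m

Choose the foot of the ladder as the axis so the floor normal and friction both act there and drop out.
Ladder weight 15.6×9.81 = 153 N acts at 2.05 m along the ladder; its horizontal arm is 2.05·cos57.4° = 1.104 m → τ = 168.9 N·m clockwise.
Worker weight 65.5×9.81 = 642.6 N at distance d → arm d·cos57.4° → τ = 642.6·d·0.5388 clockwise.
Wall normal N at the top has arm L sinθ = 3.454 m counterclockwise, so Στ = 0 gives N·3.454 = 168.9 + 346.2·d.
ΣFy = 0 ⇒ N_floor = 795.6 N, so the maximum friction is μ_s·N_floor = 0.49×795.6 = 389.8 N. ΣFx = 0 ⇒ N_wall = f, so at the slipping point N = 389.8 N.
Substituting: 389.8×3.454 = 168.9 + 346.2·d ⇒ d = (1346 − 168.9) / 346.2 = 3.4 m.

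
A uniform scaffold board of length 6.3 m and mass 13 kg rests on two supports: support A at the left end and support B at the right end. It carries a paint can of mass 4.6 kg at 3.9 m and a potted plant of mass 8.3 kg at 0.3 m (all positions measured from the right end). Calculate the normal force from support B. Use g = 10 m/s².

About support A:
Beam weight: 13 × 10 = 130 N down at 3.15 m → arm 3.15 m, τ = 130 × 3.15 = 409.5 N·m clockwise.
Paint can: 4.6 × 10 = 46 N down at 3.9 m → arm 2.4 m, τ = 46 × 2.4 = 110.4 N·m clockwise.
Potted plant: 8.3 × 10 = 83 N down at 0.3 m → arm 6 m, τ = 83 × 6 = 498 N·m clockwise.
Net load moment about support A = 1018 N·m clockwise.
Reaction R at support B is upward at 0 m, arm 6.3 m → moment R × 6.3 counterclockwise.
Setting net torque to zero: R × 6.3 = 1018 → R = 162 N.

R_B ≈ 162 N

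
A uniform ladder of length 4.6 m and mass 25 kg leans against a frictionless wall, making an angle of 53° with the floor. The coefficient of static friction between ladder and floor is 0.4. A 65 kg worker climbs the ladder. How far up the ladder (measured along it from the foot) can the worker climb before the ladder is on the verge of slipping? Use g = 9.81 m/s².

d ≈ 2.5 m

Sum moments about the foot of the ladder (the floor normal and friction both act there and drop out).
Ladder weight 25×9.81 = 245.2 N acts at 2.3 m along the ladder; its horizontal arm is 2.3·cos53° = 1.384 m → τ = 339.4 N·m clockwise.
Worker weight 65×9.81 = 637.6 N at distance d → arm d·cos53° → τ = 637.6·d·0.6018 clockwise.
Wall normal N at the top has arm L sinθ = 3.674 m counterclockwise, so Στ = 0 gives N·3.674 = 339.4 + 383.7·d.
ΣFy = 0 ⇒ N_floor = 882.8 N, so the maximum friction is μ_s·N_floor = 0.4×882.8 = 353.1 N. ΣFx = 0 ⇒ N_wall = f, so at the slipping point N = 353.1 N.
Substituting: 353.1×3.674 = 339.4 + 383.7·d ⇒ d = (1297 − 339.4) / 383.7 = 2.5 m.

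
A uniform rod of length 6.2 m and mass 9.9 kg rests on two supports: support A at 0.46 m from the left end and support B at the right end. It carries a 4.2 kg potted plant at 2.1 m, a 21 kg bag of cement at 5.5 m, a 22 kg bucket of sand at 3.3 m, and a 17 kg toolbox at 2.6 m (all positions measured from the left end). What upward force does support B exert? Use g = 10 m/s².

R_B ≈ 414 N

Sum moments about support A (its reaction then has zero moment arm).
Beam weight: 9.9 × 10 = 99 N down at 3.1 m → arm 2.64 m, τ = 99 × 2.64 = 261.4 N·m clockwise.
Potted plant: 4.2 × 10 = 42 N down at 2.1 m → arm 1.64 m, τ = 42 × 1.64 = 68.88 N·m clockwise.
Bag of cement: 21 × 10 = 210 N down at 5.5 m → arm 5.04 m, τ = 210 × 5.04 = 1058 N·m clockwise.
Bucket of sand: 22 × 10 = 220 N down at 3.3 m → arm 2.84 m, τ = 220 × 2.84 = 624.8 N·m clockwise.
Toolbox: 17 × 10 = 170 N down at 2.6 m → arm 2.14 m, τ = 170 × 2.14 = 363.8 N·m clockwise.
Net load moment about support A = 2377 N·m clockwise.
Reaction R at support B is upward at 6.2 m, arm 5.74 m → moment R × 5.74 counterclockwise.
Setting net torque to zero: R × 5.74 = 2377 → R = 414 N.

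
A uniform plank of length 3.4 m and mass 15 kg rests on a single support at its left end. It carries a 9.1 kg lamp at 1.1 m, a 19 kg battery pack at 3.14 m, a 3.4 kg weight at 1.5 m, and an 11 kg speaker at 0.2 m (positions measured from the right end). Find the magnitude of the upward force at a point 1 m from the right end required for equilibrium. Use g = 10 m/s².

F ≈ 388 N

Take moments about the left end.
Beam weight: 15 × 10 = 150 N down at 1.7 m → arm 1.7 m, τ = 150 × 1.7 = 255 N·m clockwise.
Lamp: 9.1 × 10 = 91 N down at 1.1 m → arm 2.3 m, τ = 91 × 2.3 = 209.3 N·m clockwise.
Battery pack: 19 × 10 = 190 N down at 3.14 m → arm 0.26 m, τ = 190 × 0.26 = 49.4 N·m clockwise.
Weight: 3.4 × 10 = 34 N down at 1.5 m → arm 1.9 m, τ = 34 × 1.9 = 64.6 N·m clockwise.
Speaker: 11 × 10 = 110 N down at 0.2 m → arm 3.2 m, τ = 110 × 3.2 = 352 N·m clockwise.
Net moment of the loads = 930.3 N·m clockwise.
The upward force F acts at a point 1 m from the right end, arm 2.4 m, giving F × 2.4 counterclockwise.
Setting net torque to zero: F × 2.4 = 930.3 → F = 930.3 / 2.4 = 388 N.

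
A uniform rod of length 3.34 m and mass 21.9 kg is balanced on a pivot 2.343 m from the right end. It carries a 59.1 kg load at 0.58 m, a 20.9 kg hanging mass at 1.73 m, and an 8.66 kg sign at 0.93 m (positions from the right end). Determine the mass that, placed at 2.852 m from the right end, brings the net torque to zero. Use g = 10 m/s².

Take moments about the pivot (at 2.343 m from the right end).
Beam weight: 21.9 × 10 = 219 N down at 1.67 m → arm 0.673 m, τ = 219 × 0.673 = 147.4 N·m clockwise.
Load: 59.1 × 10 = 591 N down at 0.58 m → arm 1.763 m, τ = 591 × 1.763 = 1042 N·m clockwise.
Hanging mass: 20.9 × 10 = 209 N down at 1.73 m → arm 0.613 m, τ = 209 × 0.613 = 128.1 N·m clockwise.
Sign: 8.66 × 10 = 86.6 N down at 0.93 m → arm 1.413 m, τ = 86.6 × 1.413 = 122.4 N·m clockwise.
Net moment of known loads = 1440 N·m clockwise.
An unknown mass m at 2.852 m has arm 0.509 m; its moment is m·g·0.509 counterclockwise.
Setting net torque to zero: m × 10 × 0.509 = 1440 → m = 1440 / (10 × 0.509) = 283 kg.

m ≈ 283 kg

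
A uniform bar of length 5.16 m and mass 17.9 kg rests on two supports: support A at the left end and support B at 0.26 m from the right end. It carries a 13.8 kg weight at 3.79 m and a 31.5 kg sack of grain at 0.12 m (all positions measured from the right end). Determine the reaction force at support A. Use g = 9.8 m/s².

R_A ≈ 172 N

Taking torques about support B:
Beam weight: 17.9 × 9.8 = 175.4 N down at 2.58 m → arm 2.32 m, τ = 175.4 × 2.32 = 406.9 N·m counterclockwise.
Weight: 13.8 × 9.8 = 135.2 N down at 3.79 m → arm 3.53 m, τ = 135.2 × 3.53 = 477.3 N·m counterclockwise.
Sack of grain: 31.5 × 9.8 = 308.7 N down at 0.12 m → arm 0.14 m, τ = 308.7 × 0.14 = 43.22 N·m clockwise.
Net load moment about support B = 841 N·m counterclockwise.
Reaction R at support A is upward at 5.16 m, arm 4.9 m → moment R × 4.9 clockwise.
Στ = 0 ⇒ R × 4.9 = 841 ⇒ R = 172 N.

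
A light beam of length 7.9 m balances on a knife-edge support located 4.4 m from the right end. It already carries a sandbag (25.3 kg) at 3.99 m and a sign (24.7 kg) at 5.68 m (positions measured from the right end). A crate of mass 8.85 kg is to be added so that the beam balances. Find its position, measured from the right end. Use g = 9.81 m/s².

Choose the knife-edge support (at 4.4 m from the right end) as the axis so the support reaction has zero arm there.
Sandbag: 25.3 × 9.81 = 248.2 N down at 3.99 m → arm 0.41 m, τ = 248.2 × 0.41 = 101.8 N·m clockwise.
Sign: 24.7 × 9.81 = 242.3 N down at 5.68 m → arm 1.28 m, τ = 242.3 × 1.28 = 310.1 N·m counterclockwise.
Net moment of existing loads = 208.3 N·m counterclockwise.
The crate weighs 8.85 × 9.81 = 86.82 N and must supply an equal clockwise moment, so its lever arm about the knife-edge support is 208.3 / 86.82 = 2.4 m.
That puts it at 4.4 − 2.4 = 2 m from the right end.

x ≈ 2 m from the right end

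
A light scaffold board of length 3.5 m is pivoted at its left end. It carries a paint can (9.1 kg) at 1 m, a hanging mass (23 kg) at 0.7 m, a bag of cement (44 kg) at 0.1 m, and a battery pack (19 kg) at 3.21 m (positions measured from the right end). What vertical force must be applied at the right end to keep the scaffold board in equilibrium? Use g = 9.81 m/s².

Choose the left end as the axis so the unknown pivot reaction has zero arm there.
Paint can: 9.1 × 9.81 = 89.27 N down at 1 m → arm 2.5 m, τ = 89.27 × 2.5 = 223.2 N·m clockwise.
Hanging mass: 23 × 9.81 = 225.6 N down at 0.7 m → arm 2.8 m, τ = 225.6 × 2.8 = 631.7 N·m clockwise.
Bag of cement: 44 × 9.81 = 431.6 N down at 0.1 m → arm 3.4 m, τ = 431.6 × 3.4 = 1467 N·m clockwise.
Battery pack: 19 × 9.81 = 186.4 N down at 3.21 m → arm 0.29 m, τ = 186.4 × 0.29 = 54.06 N·m clockwise.
Net moment of the loads = 2376 N·m clockwise.
The upward force F acts at the right end, arm 3.5 m, giving F × 3.5 counterclockwise.
For rotational equilibrium, F × 3.5 = 2376, so F = 2376 / 3.5 = 679 N.

F ≈ 679 N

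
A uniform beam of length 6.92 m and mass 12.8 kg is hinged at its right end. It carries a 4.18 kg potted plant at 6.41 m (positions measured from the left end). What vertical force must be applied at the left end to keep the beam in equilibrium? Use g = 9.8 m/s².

F ≈ 65.7 N

Sum moments about the right end (the unknown pivot reaction has zero arm there).
Beam weight: 12.8 × 9.8 = 125.4 N down at 3.46 m → arm 3.46 m, τ = 125.4 × 3.46 = 433.9 N·m counterclockwise.
Potted plant: 4.18 × 9.8 = 40.96 N down at 6.41 m → arm 0.51 m, τ = 40.96 × 0.51 = 20.89 N·m counterclockwise.
Net moment of the loads = 454.8 N·m counterclockwise.
The upward force F acts at the left end, arm 6.92 m, giving F × 6.92 clockwise.
For rotational equilibrium, F × 6.92 = 454.8, so F = 454.8 / 6.92 = 65.7 N.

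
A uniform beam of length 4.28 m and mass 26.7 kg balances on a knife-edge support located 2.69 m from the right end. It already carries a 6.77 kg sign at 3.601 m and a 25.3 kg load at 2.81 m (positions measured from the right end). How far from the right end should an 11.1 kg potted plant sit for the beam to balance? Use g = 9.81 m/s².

Take moments about the knife-edge support (at 2.69 m from the right end).
Beam weight: 26.7 × 9.81 = 261.9 N down at 2.14 m → arm 0.55 m, τ = 261.9 × 0.55 = 144 N·m clockwise.
Sign: 6.77 × 9.81 = 66.41 N down at 3.601 m → arm 0.911 m, τ = 66.41 × 0.911 = 60.5 N·m counterclockwise.
Load: 25.3 × 9.81 = 248.2 N down at 2.81 m → arm 0.12 m, τ = 248.2 × 0.12 = 29.78 N·m counterclockwise.
Net moment of existing loads = 53.72 N·m clockwise.
The potted plant weighs 11.1 × 9.81 = 108.9 N and must supply an equal counterclockwise moment, so its lever arm about the knife-edge support is 53.72 / 108.9 = 0.493 m.
That puts it at 2.69 + 0.493 = 3.18 m from the right end.

x ≈ 3.18 m from the right end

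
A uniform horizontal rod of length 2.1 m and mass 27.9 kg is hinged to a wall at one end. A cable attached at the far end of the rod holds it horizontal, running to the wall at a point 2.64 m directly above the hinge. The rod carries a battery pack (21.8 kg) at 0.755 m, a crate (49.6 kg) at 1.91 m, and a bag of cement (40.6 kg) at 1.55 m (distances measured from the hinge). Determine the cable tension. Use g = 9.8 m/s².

Sum moments about the hinge (the unknown hinge reaction has zero arm there).
Beam weight: 27.9 × 9.8 = 273.4 N down at 1.05 m → arm 1.05 m, τ = 273.4 × 1.05 = 287.1 N·m clockwise.
Battery pack: 21.8 × 9.8 = 213.6 N down at 0.755 m → arm 0.755 m, τ = 213.6 × 0.755 = 161.3 N·m clockwise.
Crate: 49.6 × 9.8 = 486.1 N down at 1.91 m → arm 1.91 m, τ = 486.1 × 1.91 = 928.5 N·m clockwise.
Bag of cement: 40.6 × 9.8 = 397.9 N down at 1.55 m → arm 1.55 m, τ = 397.9 × 1.55 = 616.7 N·m clockwise.
Total clockwise load moment = 1994 N·m.
The cable tension T acts at 2.1 m; only its component perpendicular to the rod, T sinθ, produces torque. sinθ = h/√(h²+d²) = 2.64/√(2.64²+2.1²) = 0.7826.
For rotational equilibrium, T × 2.1 × 0.7826 = 1994, so T = 1994 / 1.643 = 1210 N.

T ≈ 1210 N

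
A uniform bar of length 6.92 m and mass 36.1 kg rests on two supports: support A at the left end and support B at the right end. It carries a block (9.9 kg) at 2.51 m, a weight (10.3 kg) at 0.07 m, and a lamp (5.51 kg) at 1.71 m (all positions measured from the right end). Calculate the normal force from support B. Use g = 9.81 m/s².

R_B ≈ 380 N

Taking torques about support A:
Beam weight: 36.1 × 9.81 = 354.1 N down at 3.46 m → arm 3.46 m, τ = 354.1 × 3.46 = 1225 N·m clockwise.
Block: 9.9 × 9.81 = 97.12 N down at 2.51 m → arm 4.41 m, τ = 97.12 × 4.41 = 428.3 N·m clockwise.
Weight: 10.3 × 9.81 = 101 N down at 0.07 m → arm 6.85 m, τ = 101 × 6.85 = 691.8 N·m clockwise.
Lamp: 5.51 × 9.81 = 54.05 N down at 1.71 m → arm 5.21 m, τ = 54.05 × 5.21 = 281.6 N·m clockwise.
Net load moment about support A = 2627 N·m clockwise.
Reaction R at support B is upward at 0 m, arm 6.92 m → moment R × 6.92 counterclockwise.
For rotational equilibrium, R × 6.92 = 2627, so R = 380 N.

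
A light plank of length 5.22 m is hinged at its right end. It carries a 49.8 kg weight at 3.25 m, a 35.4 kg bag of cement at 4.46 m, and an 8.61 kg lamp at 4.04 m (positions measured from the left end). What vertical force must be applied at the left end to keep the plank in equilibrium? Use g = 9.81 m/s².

F ≈ 254 N

Sum moments about the right end (the unknown pivot reaction has zero arm there).
Weight: 49.8 × 9.81 = 488.5 N down at 3.25 m → arm 1.97 m, τ = 488.5 × 1.97 = 962.3 N·m counterclockwise.
Bag of cement: 35.4 × 9.81 = 347.3 N down at 4.46 m → arm 0.76 m, τ = 347.3 × 0.76 = 263.9 N·m counterclockwise.
Lamp: 8.61 × 9.81 = 84.46 N down at 4.04 m → arm 1.18 m, τ = 84.46 × 1.18 = 99.66 N·m counterclockwise.
Net moment of the loads = 1326 N·m counterclockwise.
The upward force F acts at the left end, arm 5.22 m, giving F × 5.22 clockwise.
Balancing moments: F × 5.22 = 1326, giving F = 1326 / 5.22 = 254 N.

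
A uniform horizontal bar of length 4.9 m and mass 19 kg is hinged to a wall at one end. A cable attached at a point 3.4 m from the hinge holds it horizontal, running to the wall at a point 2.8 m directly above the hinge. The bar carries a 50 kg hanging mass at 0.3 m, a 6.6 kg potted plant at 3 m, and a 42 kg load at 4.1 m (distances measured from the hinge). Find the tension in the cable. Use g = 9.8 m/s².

T ≈ 1150 N

Choose the hinge as the axis so the unknown hinge reaction has zero arm there.
Beam weight: 19 × 9.8 = 186.2 N down at 2.45 m → arm 2.45 m, τ = 186.2 × 2.45 = 456.2 N·m clockwise.
Hanging mass: 50 × 9.8 = 490 N down at 0.3 m → arm 0.3 m, τ = 490 × 0.3 = 147 N·m clockwise.
Potted plant: 6.6 × 9.8 = 64.68 N down at 3 m → arm 3 m, τ = 64.68 × 3 = 194 N·m clockwise.
Load: 42 × 9.8 = 411.6 N down at 4.1 m → arm 4.1 m, τ = 411.6 × 4.1 = 1688 N·m clockwise.
Total clockwise load moment = 2485 N·m.
The cable tension T acts at 3.4 m; only its component perpendicular to the bar, T sinθ, produces torque. sinθ = h/√(h²+d²) = 2.8/√(2.8²+3.4²) = 0.6357.
For rotational equilibrium, T × 3.4 × 0.6357 = 2485, so T = 2485 / 2.161 = 1150 N.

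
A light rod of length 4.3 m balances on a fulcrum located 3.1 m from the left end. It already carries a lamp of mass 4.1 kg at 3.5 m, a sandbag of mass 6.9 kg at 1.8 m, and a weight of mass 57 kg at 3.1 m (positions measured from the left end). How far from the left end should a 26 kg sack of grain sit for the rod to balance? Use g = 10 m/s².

x ≈ 3.38 m from the left end

Choose the fulcrum (at 3.1 m from the left end) as the axis so the support reaction has zero arm there.
Lamp: 4.1 × 10 = 41 N down at 3.5 m → arm 0.4 m, τ = 41 × 0.4 = 16.4 N·m clockwise.
Sandbag: 6.9 × 10 = 69 N down at 1.8 m → arm 1.3 m, τ = 69 × 1.3 = 89.7 N·m counterclockwise.
Weight: acts at the fulcrum, moment arm 0 → no torque.
Net moment of existing loads = 73.3 N·m counterclockwise.
The sack of grain weighs 26 × 10 = 260 N and must supply an equal clockwise moment, so its lever arm about the fulcrum is 73.3 / 260 = 0.282 m.
That puts it at 3.1 + 0.282 = 3.38 m from the left end.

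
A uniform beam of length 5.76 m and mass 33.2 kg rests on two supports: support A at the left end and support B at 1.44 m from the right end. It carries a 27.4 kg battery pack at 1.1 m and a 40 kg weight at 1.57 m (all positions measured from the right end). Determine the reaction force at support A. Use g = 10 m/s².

About support B:
Beam weight: 33.2 × 10 = 332 N down at 2.88 m → arm 1.44 m, τ = 332 × 1.44 = 478.1 N·m counterclockwise.
Battery pack: 27.4 × 10 = 274 N down at 1.1 m → arm 0.34 m, τ = 274 × 0.34 = 93.16 N·m clockwise.
Weight: 40 × 10 = 400 N down at 1.57 m → arm 0.13 m, τ = 400 × 0.13 = 52 N·m counterclockwise.
Net load moment about support B = 436.9 N·m counterclockwise.
Reaction R at support A is upward at 5.76 m, arm 4.32 m → moment R × 4.32 clockwise.
Στ = 0 ⇒ R × 4.32 = 436.9 ⇒ R = 101 N.

R_A ≈ 101 N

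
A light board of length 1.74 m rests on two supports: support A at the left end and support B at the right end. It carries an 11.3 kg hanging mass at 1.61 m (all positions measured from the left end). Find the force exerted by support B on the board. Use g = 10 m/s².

R_B ≈ 105 N

Choose support A as the axis so its reaction then has zero moment arm.
Hanging mass: 11.3 × 10 = 113 N down at 1.61 m → arm 1.61 m, τ = 113 × 1.61 = 181.9 N·m clockwise.
Net load moment about support A = 181.9 N·m clockwise.
Reaction R at support B is upward at 1.74 m, arm 1.74 m → moment R × 1.74 counterclockwise.
Setting net torque to zero: R × 1.74 = 181.9 → R = 105 N.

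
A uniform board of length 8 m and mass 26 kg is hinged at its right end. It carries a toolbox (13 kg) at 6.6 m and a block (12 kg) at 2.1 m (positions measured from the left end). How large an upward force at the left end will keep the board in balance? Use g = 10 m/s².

F ≈ 241 N

Taking torques about the right end:
Beam weight: 26 × 10 = 260 N down at 4 m → arm 4 m, τ = 260 × 4 = 1040 N·m counterclockwise.
Toolbox: 13 × 10 = 130 N down at 6.6 m → arm 1.4 m, τ = 130 × 1.4 = 182 N·m counterclockwise.
Block: 12 × 10 = 120 N down at 2.1 m → arm 5.9 m, τ = 120 × 5.9 = 708 N·m counterclockwise.
Net moment of the loads = 1930 N·m counterclockwise.
The upward force F acts at the left end, arm 8 m, giving F × 8 clockwise.
Στ = 0 ⇒ F × 8 = 1930 ⇒ F = 1930 / 8 = 241 N.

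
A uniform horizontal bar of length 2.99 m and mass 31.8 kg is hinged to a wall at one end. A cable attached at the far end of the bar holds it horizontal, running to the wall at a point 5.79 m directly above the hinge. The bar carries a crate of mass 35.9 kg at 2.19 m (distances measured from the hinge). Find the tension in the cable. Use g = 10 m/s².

Sum moments about the hinge (the unknown hinge reaction has zero arm there).
Beam weight: 31.8 × 10 = 318 N down at 1.495 m → arm 1.495 m, τ = 318 × 1.495 = 475.4 N·m clockwise.
Crate: 35.9 × 10 = 359 N down at 2.19 m → arm 2.19 m, τ = 359 × 2.19 = 786.2 N·m clockwise.
Total clockwise load moment = 1262 N·m.
The cable tension T acts at 2.99 m; only its component perpendicular to the bar, T sinθ, produces torque. sinθ = h/√(h²+d²) = 5.79/√(5.79²+2.99²) = 0.8885.
Setting net torque to zero: T × 2.99 × 0.8885 = 1262 → T = 1262 / 2.657 = 475 N.

T ≈ 475 N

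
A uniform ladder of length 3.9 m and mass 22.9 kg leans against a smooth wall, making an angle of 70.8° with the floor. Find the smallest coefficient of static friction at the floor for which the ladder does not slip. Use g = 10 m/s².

Take moments about the foot of the ladder.
Ladder weight 22.9×10 = 229 N acts at 1.95 m along the ladder; its horizontal arm is 1.95·cos70.8° = 0.6413 m → τ = 146.9 N·m clockwise.
Wall normal N acts horizontally at the top; its moment arm is the height L sinθ = 3.9·sin70.8° = 3.683 m, counterclockwise.
Setting net torque to zero: N × 3.683 = 146.9 → N = 39.89 N.
ΣFx = 0 ⇒ f = N_wall = 39.89 N. ΣFy = 0 ⇒ N_floor = 229 N.
μ_min = f / N_floor = 39.89 / 229 = 0.174.

μ_min ≈ 0.174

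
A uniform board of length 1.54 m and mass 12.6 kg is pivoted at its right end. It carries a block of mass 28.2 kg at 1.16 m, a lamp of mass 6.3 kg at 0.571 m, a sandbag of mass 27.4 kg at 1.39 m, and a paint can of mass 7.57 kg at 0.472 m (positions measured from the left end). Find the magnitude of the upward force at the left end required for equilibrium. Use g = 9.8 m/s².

Taking torques about the right end:
Beam weight: 12.6 × 9.8 = 123.5 N down at 0.77 m → arm 0.77 m, τ = 123.5 × 0.77 = 95.09 N·m counterclockwise.
Block: 28.2 × 9.8 = 276.4 N down at 1.16 m → arm 0.38 m, τ = 276.4 × 0.38 = 105 N·m counterclockwise.
Lamp: 6.3 × 9.8 = 61.74 N down at 0.571 m → arm 0.969 m, τ = 61.74 × 0.969 = 59.83 N·m counterclockwise.
Sandbag: 27.4 × 9.8 = 268.5 N down at 1.39 m → arm 0.15 m, τ = 268.5 × 0.15 = 40.27 N·m counterclockwise.
Paint can: 7.57 × 9.8 = 74.19 N down at 0.472 m → arm 1.068 m, τ = 74.19 × 1.068 = 79.23 N·m counterclockwise.
Net moment of the loads = 379.4 N·m counterclockwise.
The upward force F acts at the left end, arm 1.54 m, giving F × 1.54 clockwise.
Στ = 0 ⇒ F × 1.54 = 379.4 ⇒ F = 379.4 / 1.54 = 246 N.

F ≈ 246 N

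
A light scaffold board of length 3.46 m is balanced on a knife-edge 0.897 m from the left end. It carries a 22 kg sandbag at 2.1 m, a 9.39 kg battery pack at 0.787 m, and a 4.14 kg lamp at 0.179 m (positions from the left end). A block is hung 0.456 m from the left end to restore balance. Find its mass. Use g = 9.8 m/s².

m ≈ 50.9 kg

About the knife-edge (at 0.897 m from the left end):
Sandbag: 22 × 9.8 = 215.6 N down at 2.1 m → arm 1.203 m, τ = 215.6 × 1.203 = 259.4 N·m clockwise.
Battery pack: 9.39 × 9.8 = 92.02 N down at 0.787 m → arm 0.11 m, τ = 92.02 × 0.11 = 10.12 N·m counterclockwise.
Lamp: 4.14 × 9.8 = 40.57 N down at 0.179 m → arm 0.718 m, τ = 40.57 × 0.718 = 29.13 N·m counterclockwise.
Net moment of known loads = 220.1 N·m clockwise.
An unknown mass m at 0.456 m has arm 0.441 m; its moment is m·g·0.441 counterclockwise.
For rotational equilibrium, m × 9.8 × 0.441 = 220.1, so m = 220.1 / (9.8 × 0.441) = 50.9 kg.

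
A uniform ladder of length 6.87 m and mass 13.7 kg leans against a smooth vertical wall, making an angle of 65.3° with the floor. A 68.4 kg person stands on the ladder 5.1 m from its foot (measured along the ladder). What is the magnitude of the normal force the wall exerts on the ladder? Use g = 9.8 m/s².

N_wall ≈ 260 N

Taking torques about the foot of the ladder:
Ladder weight 13.7×9.8 = 134.3 N acts at 3.435 m along the ladder; its horizontal arm is 3.435·cos65.3° = 1.435 m → τ = 192.7 N·m clockwise.
Person: 68.4×9.8 = 670.3 N at 5.1 m → arm 2.131 m → τ = 1428 N·m clockwise.
Wall normal N acts horizontally at the top; its moment arm is the height L sinθ = 6.87·sin65.3° = 6.241 m, counterclockwise.
Setting net torque to zero: N × 6.241 = 1621 → N = 260 N.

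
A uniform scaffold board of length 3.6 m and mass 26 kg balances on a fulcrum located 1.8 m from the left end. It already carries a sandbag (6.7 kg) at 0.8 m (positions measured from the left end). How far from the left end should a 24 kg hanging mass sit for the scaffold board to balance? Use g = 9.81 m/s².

x ≈ 2.08 m from the left end

Choose the fulcrum (at 1.8 m from the left end) as the axis so the support reaction has zero arm there.
Beam weight: acts at the fulcrum, moment arm 0 → no torque.
Sandbag: 6.7 × 9.81 = 65.73 N down at 0.8 m → arm 1 m, τ = 65.73 × 1 = 65.73 N·m counterclockwise.
Net moment of existing loads = 65.73 N·m counterclockwise.
The hanging mass weighs 24 × 9.81 = 235.4 N and must supply an equal clockwise moment, so its lever arm about the fulcrum is 65.73 / 235.4 = 0.279 m.
That puts it at 1.8 + 0.279 = 2.08 m from the left end.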